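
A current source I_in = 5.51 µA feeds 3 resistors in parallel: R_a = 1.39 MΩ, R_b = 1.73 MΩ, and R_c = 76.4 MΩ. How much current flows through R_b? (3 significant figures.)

Total conductance ΣG = 1/1.39 + 1/1.73 + 1/76.4 = 1.311 (units of 1/MΩ).
By the current-divider rule, I = I_in · G_k/ΣG = 5.51 × 0.4411 = 2.430 µA.

I ≈ 2.43 µA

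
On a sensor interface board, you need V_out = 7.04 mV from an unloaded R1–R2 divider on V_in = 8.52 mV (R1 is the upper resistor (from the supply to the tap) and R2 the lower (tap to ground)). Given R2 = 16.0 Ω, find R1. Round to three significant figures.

The divider ratio is R2/(R1+R2) = 7.04/8.52 = 0.8263.
Rearranging, R1 = R2·(1−k)/k = 16.0 × 0.2102 = 3.364 Ω.

R1 ≈ 3.36 Ω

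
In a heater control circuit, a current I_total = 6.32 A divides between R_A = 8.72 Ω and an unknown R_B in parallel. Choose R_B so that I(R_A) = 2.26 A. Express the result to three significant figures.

The fraction through R_A equals R_B/(R_A+R_B).
With f = 0.3576, R_B = R_A · f/(1−f) = 8.72 × 0.5567 = 4.854 Ω.

R_B ≈ 4.85 Ω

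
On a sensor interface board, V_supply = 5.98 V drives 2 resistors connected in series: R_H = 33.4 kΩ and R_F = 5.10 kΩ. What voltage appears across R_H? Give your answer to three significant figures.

V ≈ 5.19 V

ΣR = 33.4 + 5.10 = 38.50 kΩ.
By the voltage-divider rule, V = 5.98 × 33.40/38.50 = 5.188 V.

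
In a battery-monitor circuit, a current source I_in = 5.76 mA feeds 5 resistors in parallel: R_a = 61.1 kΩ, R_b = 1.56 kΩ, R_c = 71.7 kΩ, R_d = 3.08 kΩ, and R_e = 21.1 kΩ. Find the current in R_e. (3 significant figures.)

Conductances: ΣG = 1/61.1 + 1/1.56 + 1/71.7 + 1/3.08 + 1/21.1 = 1.043 (1/kΩ).
Current divider: I(R_e) = I_in · G_k/ΣG = 5.76 × (0.04739/1.043) = 5.76 × 0.04542 = 0.2616 mA.

I ≈ 0.262 mA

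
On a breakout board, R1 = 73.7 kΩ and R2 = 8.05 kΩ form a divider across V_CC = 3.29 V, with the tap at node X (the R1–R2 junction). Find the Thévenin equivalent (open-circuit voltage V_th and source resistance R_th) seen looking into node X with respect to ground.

With X open, the divider is unloaded: V_th = 3.29 × 8.05/81.75 = 0.3240 V.
With V_CC suppressed (replaced by a short), R_th = R1 ‖ R2 = (73.70 × 8.05)/(73.70 + 8.05) = 7.257 kΩ.

V_th ≈ 0.324 V, R_th ≈ 7.26 kΩ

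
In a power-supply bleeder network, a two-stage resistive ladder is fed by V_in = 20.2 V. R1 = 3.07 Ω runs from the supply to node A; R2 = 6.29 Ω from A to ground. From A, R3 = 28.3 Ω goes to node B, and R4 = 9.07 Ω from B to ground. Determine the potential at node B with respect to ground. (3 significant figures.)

V_B ≈ 3.12 V

Looking into the second stage from A: R3 + R4 = 37.37 Ω appears in parallel with R2.
Effective lower resistance at A: R2 ‖ 37.37 = 5.384 Ω.
First divider: V_A = V_in · 5.384/(3.07 + 5.384) = 12.86 V.
Then the unloaded second divider: V_B = V_A × R4/(R3+R4) = 12.86 × 0.2427 = 3.122 V.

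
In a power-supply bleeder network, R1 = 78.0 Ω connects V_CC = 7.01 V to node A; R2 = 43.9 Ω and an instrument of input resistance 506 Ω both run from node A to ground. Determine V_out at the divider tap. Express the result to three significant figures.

First combine the lower leg with the load: R2 ‖ R_L = 40.40 Ω.
Now apply the divider: V_out = 7.01 × 0.3412 = 2.392 V.

V_out ≈ 2.39 V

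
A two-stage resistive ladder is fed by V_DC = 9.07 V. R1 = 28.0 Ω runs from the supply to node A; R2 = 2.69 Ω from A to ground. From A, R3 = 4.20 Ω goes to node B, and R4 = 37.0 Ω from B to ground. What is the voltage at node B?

The second stage (R3 + R4 = 41.20 Ω) loads node A in parallel with R2.
R2 ‖ (R3+R4) = 2.525 Ω.
V_A = 9.07 × 2.525/(28.0 + 2.525) = 0.7503 V.
Then the unloaded second divider: V_B = V_A × R4/(R3+R4) = 0.7503 × 0.8981 = 0.6738 V.

V_B ≈ 0.674 V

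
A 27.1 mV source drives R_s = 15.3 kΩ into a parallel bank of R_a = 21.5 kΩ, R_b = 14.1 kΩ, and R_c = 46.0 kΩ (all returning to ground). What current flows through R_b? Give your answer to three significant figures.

I ≈ 0.614 µA

Equivalent of the parallel group: R_p = 7.185 kΩ.
Node voltage V_A = V_in · R_p/(R_s + R_p) = 27.1 × 0.3196 = 8.660 mV.
I(R_b) = V_A / R_b = 8.660/14.1 = 0.6142 µA.
(Check via current divider: I_total = 1.205 µA; share G_k/ΣG = 0.5096 → same result.)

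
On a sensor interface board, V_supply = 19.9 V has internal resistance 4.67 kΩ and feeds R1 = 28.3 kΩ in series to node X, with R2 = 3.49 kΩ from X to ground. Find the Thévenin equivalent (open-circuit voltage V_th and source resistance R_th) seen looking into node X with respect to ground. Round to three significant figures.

R1' = 4.67 + 28.3 = 32.97 kΩ (source resistance + R1).
V_th is the unloaded tap voltage: V_supply · R2/(R1'+R2) = 19.9 × 0.09572 = 1.905 V.
Zeroing V_supply shorts the top of R1' to ground, so R_th = R1' ‖ R2 = 3.156 kΩ.

V_th ≈ 1.90 V, R_th ≈ 3.16 kΩ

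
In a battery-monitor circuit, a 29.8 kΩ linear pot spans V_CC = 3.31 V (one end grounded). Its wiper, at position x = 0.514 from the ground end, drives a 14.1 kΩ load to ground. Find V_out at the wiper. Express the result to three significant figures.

Split the track: R_lower = x·R_p = 15.32 kΩ, R_upper = (1−x)·R_p = 14.48 kΩ.
(x·R_p) ‖ R_L = 7.342 kΩ.
Loaded-divider output: V_out = 3.31 × 0.3364 = 1.113 V.

V_out ≈ 1.11 V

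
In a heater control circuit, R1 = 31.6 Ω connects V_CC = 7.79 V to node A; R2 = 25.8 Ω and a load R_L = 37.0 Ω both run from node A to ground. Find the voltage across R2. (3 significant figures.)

V_out ≈ 2.53 V

First combine the lower leg with the load: R2 ‖ R_L = 15.20 Ω.
Voltage divider with the loaded lower leg: V_out = 7.79 × 15.20/(31.6 + 15.20) = 7.79 × 0.3248 = 2.530 V.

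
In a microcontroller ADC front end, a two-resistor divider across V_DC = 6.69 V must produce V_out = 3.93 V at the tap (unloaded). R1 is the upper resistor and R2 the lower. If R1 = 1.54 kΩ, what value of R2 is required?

V_out/V_DC = R2/(R1+R2) = 0.5874.
So R2 = R1 · V_out/(V_DC − V_out) = 1.54 × 3.93/(6.69 − 3.93) = 1.54 × 1.424 = 2.193 kΩ.

R2 ≈ 2.19 kΩ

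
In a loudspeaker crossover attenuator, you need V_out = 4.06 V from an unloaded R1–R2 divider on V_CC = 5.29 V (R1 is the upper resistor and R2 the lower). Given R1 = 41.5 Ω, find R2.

Required fraction k = V_out/V_CC = 0.7675.
Rearranging, R2 = R1·k/(1−k) = 41.5 × 3.301 = 137.0 Ω.

R2 ≈ 137 Ω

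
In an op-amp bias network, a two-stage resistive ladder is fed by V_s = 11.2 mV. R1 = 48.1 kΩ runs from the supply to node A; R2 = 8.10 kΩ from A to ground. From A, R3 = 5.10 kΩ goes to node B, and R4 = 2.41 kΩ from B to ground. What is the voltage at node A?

Looking into the second stage from A: R3 + R4 = 7.510 kΩ appears in parallel with R2.
R2 ‖ (R3+R4) = 3.897 kΩ.
First divider: V_A = V_s · 3.897/(48.1 + 3.897) = 0.8394 mV.

V_A ≈ 0.839 mV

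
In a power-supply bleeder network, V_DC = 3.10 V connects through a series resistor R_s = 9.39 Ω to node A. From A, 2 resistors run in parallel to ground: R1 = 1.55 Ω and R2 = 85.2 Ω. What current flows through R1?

I ≈ 0.279 A

Combine the parallel branches: R_p = (1/1.55 + 1/85.2)⁻¹ = 1.522 Ω.
Node voltage V_A = V_DC · R_p/(R_s + R_p) = 3.10 × 0.1395 = 0.4325 V.
Branch current I = V_A/R1 = 0.4325/1.55 = 0.2790 A.
(Equivalently: I_total = 0.2841 A, then current-divider fraction G_k/ΣG = 0.9821.)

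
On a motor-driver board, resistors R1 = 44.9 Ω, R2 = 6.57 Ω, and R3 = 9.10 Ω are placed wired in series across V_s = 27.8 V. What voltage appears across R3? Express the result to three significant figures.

V ≈ 4.18 V

Total series resistance ΣR = 44.9 + 6.57 + 9.10 = 60.57 Ω.
By the voltage-divider rule, V = 27.8 × 9.100/60.57 = 4.177 V.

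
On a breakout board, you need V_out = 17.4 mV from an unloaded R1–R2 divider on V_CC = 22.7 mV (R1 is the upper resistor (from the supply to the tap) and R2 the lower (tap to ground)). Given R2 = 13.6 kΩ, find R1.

The divider ratio is R2/(R1+R2) = 17.4/22.7 = 0.7665.
Rearranging, R1 = R2·(1−k)/k = 13.6 × 0.3046 = 4.143 kΩ.

R1 ≈ 4.14 kΩ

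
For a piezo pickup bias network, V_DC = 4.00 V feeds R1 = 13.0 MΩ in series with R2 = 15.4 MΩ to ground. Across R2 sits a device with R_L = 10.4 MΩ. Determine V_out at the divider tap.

V_out ≈ 1.29 V

The load sits in parallel with R2, giving an effective lower resistance R2' = R2·R_L/(R2+R_L) = 6.208 MΩ.
Then V_out = V_DC · R2'/(R1 + R2') = 4.00 × 6.208/19.21 = 1.293 V.
(Unloaded it would be 2.17 V; the load pulls it down.)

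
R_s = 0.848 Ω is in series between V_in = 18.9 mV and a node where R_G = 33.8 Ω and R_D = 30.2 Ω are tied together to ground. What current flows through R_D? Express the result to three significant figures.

I ≈ 0.594 mA

Equivalent of the parallel group: R_p = 15.95 Ω.
V_A by voltage divider: V_A = 18.9 × 15.95/(0.848 + 15.95) = 17.95 mV.
Branch current I = V_A/R_D = 17.95/30.2 = 0.5942 mA.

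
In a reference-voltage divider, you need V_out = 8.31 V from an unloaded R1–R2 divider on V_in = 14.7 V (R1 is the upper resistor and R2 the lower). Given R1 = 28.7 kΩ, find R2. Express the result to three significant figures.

R2 ≈ 37.3 kΩ

Required fraction k = V_out/V_in = 0.5653.
So R2 = R1 · V_out/(V_in − V_out) = 28.7 × 8.31/(14.7 − 8.31) = 28.7 × 1.300 = 37.32 kΩ.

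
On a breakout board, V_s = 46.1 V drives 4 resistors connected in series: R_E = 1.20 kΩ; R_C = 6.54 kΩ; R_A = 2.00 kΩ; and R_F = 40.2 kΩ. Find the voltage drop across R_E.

V ≈ 1.11 V

Series total: ΣR = 1.20 + 6.54 + 2.00 + 40.2 = 49.94 kΩ.
Voltage divider: V = V_s · (1.200 / 49.94) = 46.1 × 0.02403 = 1.108 V.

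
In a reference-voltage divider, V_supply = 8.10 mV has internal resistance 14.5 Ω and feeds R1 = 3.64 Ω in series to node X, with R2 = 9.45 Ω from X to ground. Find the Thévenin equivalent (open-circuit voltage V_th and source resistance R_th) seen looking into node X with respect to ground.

R1' = 14.5 + 3.64 = 18.14 Ω (source resistance + R1).
With X open, the divider is unloaded: V_th = 8.10 × 9.45/27.59 = 2.774 mV.
Zeroing V_supply shorts the top of R1' to ground, so R_th = R1' ‖ R2 = 6.213 Ω.

V_th ≈ 2.77 mV, R_th ≈ 6.21 Ω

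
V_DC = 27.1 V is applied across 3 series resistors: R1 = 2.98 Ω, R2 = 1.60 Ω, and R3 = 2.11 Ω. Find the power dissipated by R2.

P ≈ 26.3 W

ΣR = 6.690 Ω → I = 27.1/6.690 = 4.051 A.
P(R2) = I²·R2 = (4.051)² × 1.60 = 26.25 W.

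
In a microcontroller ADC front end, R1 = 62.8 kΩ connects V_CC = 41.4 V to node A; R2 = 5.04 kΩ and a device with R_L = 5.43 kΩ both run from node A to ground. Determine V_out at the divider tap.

The load sits in parallel with R2, giving an effective lower resistance R2' = R2·R_L/(R2+R_L) = 2.614 kΩ.
Now apply the divider: V_out = 41.4 × 0.03996 = 1.654 V.

V_out ≈ 1.65 V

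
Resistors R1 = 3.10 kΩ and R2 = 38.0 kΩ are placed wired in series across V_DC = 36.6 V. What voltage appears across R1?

V ≈ 2.76 V

Series total: ΣR = 3.10 + 38.0 = 41.10 kΩ.
Voltage divider: V = V_DC · (3.100 / 41.10) = 36.6 × 0.07543 = 2.761 V.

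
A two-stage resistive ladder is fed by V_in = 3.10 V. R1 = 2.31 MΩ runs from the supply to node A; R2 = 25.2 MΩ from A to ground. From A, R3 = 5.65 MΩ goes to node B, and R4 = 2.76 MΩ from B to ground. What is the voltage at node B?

Looking into the second stage from A: R3 + R4 = 8.410 MΩ appears in parallel with R2.
Effective lower resistance at A: R2 ‖ 8.410 = 6.306 MΩ.
V_A = 3.10 × 6.306/(2.31 + 6.306) = 2.269 V.
Then the unloaded second divider: V_B = V_A × R4/(R3+R4) = 2.269 × 0.3282 = 0.7446 V.

V_B ≈ 0.745 V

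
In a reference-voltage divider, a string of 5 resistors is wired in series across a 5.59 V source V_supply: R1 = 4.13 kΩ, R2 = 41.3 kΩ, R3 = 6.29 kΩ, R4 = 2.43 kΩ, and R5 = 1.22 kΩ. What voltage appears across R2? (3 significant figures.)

V ≈ 4.17 V

Series total: ΣR = 4.13 + 41.3 + 6.29 + 2.43 + 1.22 = 55.37 kΩ.
By the voltage-divider rule, V = 5.59 × 41.30/55.37 = 4.170 V.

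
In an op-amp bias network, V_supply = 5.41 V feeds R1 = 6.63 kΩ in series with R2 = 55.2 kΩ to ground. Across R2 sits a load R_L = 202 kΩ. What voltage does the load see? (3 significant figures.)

V_out ≈ 4.69 V

The load sits in parallel with R2, giving an effective lower resistance R2' = R2·R_L/(R2+R_L) = 43.35 kΩ.
Then V_out = V_supply · R2'/(R1 + R2') = 5.41 × 43.35/49.98 = 4.692 V.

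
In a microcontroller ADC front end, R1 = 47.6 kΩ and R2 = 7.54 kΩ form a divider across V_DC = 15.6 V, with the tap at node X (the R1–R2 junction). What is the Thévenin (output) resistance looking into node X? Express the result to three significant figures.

R_th ≈ 6.51 kΩ

With V_DC suppressed (replaced by a short), R_th = R1 ‖ R2 = (47.60 × 7.54)/(47.60 + 7.54) = 6.509 kΩ.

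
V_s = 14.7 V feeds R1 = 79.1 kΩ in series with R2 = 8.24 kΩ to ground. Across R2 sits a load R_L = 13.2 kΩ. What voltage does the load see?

V_out ≈ 0.886 V

First combine the lower leg with the load: R2 ‖ R_L = 5.073 kΩ.
Now apply the divider: V_out = 14.7 × 0.06027 = 0.8860 V.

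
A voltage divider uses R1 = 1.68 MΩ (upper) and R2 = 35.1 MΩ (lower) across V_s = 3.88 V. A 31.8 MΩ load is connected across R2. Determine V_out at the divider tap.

R2 ‖ R_L = (35.1 × 31.8)/(35.1 + 31.8) = 16.68 MΩ.
Then V_out = V_s · R2'/(R1 + R2') = 3.88 × 16.68/18.36 = 3.525 V.

V_out ≈ 3.53 V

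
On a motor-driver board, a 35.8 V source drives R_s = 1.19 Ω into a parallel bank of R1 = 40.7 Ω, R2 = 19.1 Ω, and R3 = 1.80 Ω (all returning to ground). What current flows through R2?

Parallel bank: R_p = 1/(1/40.7 + 1/19.1 + 1/1.80) = 1.581 Ω.
V_A by voltage divider: V_A = 35.8 × 1.581/(1.19 + 1.581) = 20.43 V.
Branch current I = V_A/R2 = 20.43/19.1 = 1.069 A.

I ≈ 1.07 A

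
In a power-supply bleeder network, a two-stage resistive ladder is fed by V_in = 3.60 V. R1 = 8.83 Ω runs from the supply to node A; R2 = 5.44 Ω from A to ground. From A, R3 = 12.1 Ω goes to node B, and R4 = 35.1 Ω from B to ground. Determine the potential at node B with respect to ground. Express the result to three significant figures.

V_B ≈ 0.953 V

The second stage (R3 + R4 = 47.20 Ω) loads node A in parallel with R2.
Effective lower resistance at A: R2 ‖ 47.20 = 4.878 Ω.
First divider: V_A = V_in · 4.878/(8.83 + 4.878) = 1.281 V.
Stage 2 is unloaded, so V_B = V_A · R4/(R3+R4) = 1.281 × 35.1/47.20 = 0.9526 V.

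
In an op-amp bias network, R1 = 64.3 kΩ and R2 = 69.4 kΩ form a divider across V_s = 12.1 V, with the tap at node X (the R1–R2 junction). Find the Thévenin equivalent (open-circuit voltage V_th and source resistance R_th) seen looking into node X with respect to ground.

Open-circuit (no load on X): V_th = V_s · R2/(R1 + R2) = 12.1 × 69.4/(64.30 + 69.4) = 6.281 V.
Zeroing V_s shorts the top of R1 to ground, so R_th = R1 ‖ R2 = 33.38 kΩ.

V_th ≈ 6.28 V, R_th ≈ 33.4 kΩ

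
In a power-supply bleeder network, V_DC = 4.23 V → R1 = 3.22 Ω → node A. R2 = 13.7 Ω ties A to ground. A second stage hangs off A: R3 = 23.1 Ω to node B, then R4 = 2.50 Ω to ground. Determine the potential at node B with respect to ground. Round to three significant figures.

V_B ≈ 0.304 V

Node A sees R2 in parallel with the series input of stage 2, R3 + R4 = 25.60 Ω.
Effective lower resistance at A: R2 ‖ 25.60 = 8.924 Ω.
V_A = 4.23 × 8.924/(3.22 + 8.924) = 3.108 V.
V_B = V_A × 0.09766 = 0.3036 V.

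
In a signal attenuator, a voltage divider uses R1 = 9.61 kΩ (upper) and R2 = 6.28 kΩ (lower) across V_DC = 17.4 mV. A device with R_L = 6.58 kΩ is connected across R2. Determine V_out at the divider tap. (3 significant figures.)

The load sits in parallel with R2, giving an effective lower resistance R2' = R2·R_L/(R2+R_L) = 3.213 kΩ.
Then V_out = V_DC · R2'/(R1 + R2') = 17.4 × 3.213/12.82 = 4.360 mV.

V_out ≈ 4.36 mV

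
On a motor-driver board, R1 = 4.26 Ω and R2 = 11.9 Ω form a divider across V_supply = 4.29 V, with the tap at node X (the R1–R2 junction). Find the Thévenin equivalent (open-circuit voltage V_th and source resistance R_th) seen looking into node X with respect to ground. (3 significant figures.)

With X open, the divider is unloaded: V_th = 4.29 × 11.9/16.16 = 3.159 V.
Zeroing V_supply shorts the top of R1 to ground, so R_th = R1 ‖ R2 = 3.137 Ω.

V_th ≈ 3.16 V, R_th ≈ 3.14 Ω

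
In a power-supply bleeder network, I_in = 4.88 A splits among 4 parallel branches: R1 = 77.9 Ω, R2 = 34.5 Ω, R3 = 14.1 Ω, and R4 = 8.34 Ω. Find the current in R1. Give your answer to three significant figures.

Total conductance ΣG = 1/77.9 + 1/34.5 + 1/14.1 + 1/8.34 = 0.2326 (units of 1/Ω).
R1 takes the fraction G_k/ΣG = 0.01284/0.2326 = 0.05518, so I = 4.88 × 0.05518 = 0.2693 A.

I ≈ 0.269 A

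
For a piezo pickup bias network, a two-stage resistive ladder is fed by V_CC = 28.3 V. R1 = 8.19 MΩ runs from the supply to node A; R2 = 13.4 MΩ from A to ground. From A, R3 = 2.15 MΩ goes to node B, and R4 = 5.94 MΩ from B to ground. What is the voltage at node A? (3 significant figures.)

Looking into the second stage from A: R3 + R4 = 8.090 MΩ appears in parallel with R2.
Effective lower resistance at A: R2 ‖ 8.090 = 5.044 MΩ.
V_A = 28.3 × 5.044/(8.19 + 5.044) = 10.79 V.

V_A ≈ 10.8 V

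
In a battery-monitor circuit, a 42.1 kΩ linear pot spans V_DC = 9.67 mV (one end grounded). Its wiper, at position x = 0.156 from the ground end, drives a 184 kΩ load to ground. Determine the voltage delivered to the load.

V_out ≈ 1.46 mV

Split the track: R_lower = x·R_p = 6.568 kΩ, R_upper = (1−x)·R_p = 35.53 kΩ.
(x·R_p) ‖ R_L = 6.341 kΩ.
V_out = 9.67 × 6.341/(35.53 + 6.341) = 1.464 mV.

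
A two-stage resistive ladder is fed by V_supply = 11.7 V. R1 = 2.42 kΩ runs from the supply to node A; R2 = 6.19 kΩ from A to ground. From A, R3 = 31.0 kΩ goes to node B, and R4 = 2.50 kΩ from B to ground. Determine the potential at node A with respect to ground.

The second stage (R3 + R4 = 33.50 kΩ) loads node A in parallel with R2.
R2 ‖ (R3+R4) = 5.225 kΩ.
First divider: V_A = V_supply · 5.225/(2.42 + 5.225) = 7.996 V.

V_A ≈ 8.00 V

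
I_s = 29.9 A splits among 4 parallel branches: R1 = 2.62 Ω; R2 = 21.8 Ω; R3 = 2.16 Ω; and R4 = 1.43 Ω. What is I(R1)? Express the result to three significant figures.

Total conductance ΣG = 1/2.62 + 1/21.8 + 1/2.16 + 1/1.43 = 1.590 (units of 1/Ω).
Current divider: I(R1) = I_s · G_k/ΣG = 29.9 × (0.3817/1.590) = 29.9 × 0.2401 = 7.178 A.

I ≈ 7.18 A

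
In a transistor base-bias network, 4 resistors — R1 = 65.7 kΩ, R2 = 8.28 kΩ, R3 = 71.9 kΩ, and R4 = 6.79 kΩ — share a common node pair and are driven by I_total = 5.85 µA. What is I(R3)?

I ≈ 0.274 µA

Total conductance ΣG = 1/65.7 + 1/8.28 + 1/71.9 + 1/6.79 = 0.2972 (units of 1/kΩ).
R3 takes the fraction G_k/ΣG = 0.01391/0.2972 = 0.04680, so I = 5.85 × 0.04680 = 0.2738 µA.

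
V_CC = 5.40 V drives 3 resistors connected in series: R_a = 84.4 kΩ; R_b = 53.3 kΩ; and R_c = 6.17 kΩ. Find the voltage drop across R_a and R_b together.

V ≈ 5.17 V

Total series resistance ΣR = 84.4 + 53.3 + 6.17 = 143.9 kΩ.
R_{R_a..R_b} = 84.4 + 53.3 = 137.7 kΩ.
By the voltage-divider rule, V = 5.40 × 137.7/143.9 = 5.168 V.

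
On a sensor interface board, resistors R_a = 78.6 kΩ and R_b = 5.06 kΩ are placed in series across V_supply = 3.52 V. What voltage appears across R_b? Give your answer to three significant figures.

Series total: ΣR = 78.6 + 5.06 = 83.66 kΩ.
V = V_supply · R/ΣR = 3.52 × 0.06048 = 0.2129 V.

V ≈ 0.213 V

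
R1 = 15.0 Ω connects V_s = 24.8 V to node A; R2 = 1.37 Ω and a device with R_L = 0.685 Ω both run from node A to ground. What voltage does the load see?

V_out ≈ 0.733 V

The load sits in parallel with R2, giving an effective lower resistance R2' = R2·R_L/(R2+R_L) = 0.4567 Ω.
Now apply the divider: V_out = 24.8 × 0.02954 = 0.7327 V.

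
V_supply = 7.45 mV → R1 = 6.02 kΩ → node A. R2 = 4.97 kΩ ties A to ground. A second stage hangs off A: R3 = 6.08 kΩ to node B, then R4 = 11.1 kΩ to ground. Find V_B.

The second stage (R3 + R4 = 17.18 kΩ) loads node A in parallel with R2.
Effective lower resistance at A: R2 ‖ 17.18 = 3.855 kΩ.
So V_A = 7.45 × 0.3904 = 2.908 mV.
V_B = V_A × 0.6461 = 1.879 mV.

V_B ≈ 1.88 mV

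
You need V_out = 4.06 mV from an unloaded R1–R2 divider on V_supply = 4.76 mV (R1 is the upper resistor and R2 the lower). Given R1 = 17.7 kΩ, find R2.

Required fraction k = V_out/V_supply = 0.8529.
R2 = R1 · 0.8529/(1 − 0.8529) = 102.7 kΩ.

R2 ≈ 103 kΩ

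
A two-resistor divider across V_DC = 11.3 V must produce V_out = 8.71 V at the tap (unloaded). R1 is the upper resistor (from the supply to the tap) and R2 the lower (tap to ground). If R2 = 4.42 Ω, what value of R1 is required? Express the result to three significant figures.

R1 ≈ 1.31 Ω

Required fraction k = V_out/V_DC = 0.7708.
So R1 = R2 · (V_DC/V_out − 1) = 4.42 × (11.3/8.71 − 1) = 4.42 × 0.2974 = 1.314 Ω.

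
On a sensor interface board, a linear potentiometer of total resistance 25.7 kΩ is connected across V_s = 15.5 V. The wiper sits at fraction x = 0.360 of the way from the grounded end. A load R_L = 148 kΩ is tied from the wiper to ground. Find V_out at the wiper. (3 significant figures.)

The pot divides into 16.45 kΩ above the wiper and 9.252 kΩ below.
(x·R_p) ‖ R_L = 8.708 kΩ.
V_out = 15.5 × 8.708/(16.45 + 8.708) = 5.365 V.

V_out ≈ 5.37 V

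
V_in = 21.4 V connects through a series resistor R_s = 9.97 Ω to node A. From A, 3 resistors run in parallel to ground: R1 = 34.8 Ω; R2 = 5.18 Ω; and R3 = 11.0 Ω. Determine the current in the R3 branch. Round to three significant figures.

Parallel bank: R_p = 1/(1/34.8 + 1/5.18 + 1/11.0) = 3.198 Ω.
V_A by voltage divider: V_A = 21.4 × 3.198/(9.97 + 3.198) = 5.197 V.
I(R3) = V_A / R3 = 5.197/11.0 = 0.4725 A.

I ≈ 0.472 A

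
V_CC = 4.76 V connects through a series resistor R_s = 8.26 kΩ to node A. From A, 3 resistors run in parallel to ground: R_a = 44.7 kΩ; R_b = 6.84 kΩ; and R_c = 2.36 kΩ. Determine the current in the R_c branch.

I ≈ 0.342 mA

Parallel bank: R_p = 1/(1/44.7 + 1/6.84 + 1/2.36) = 1.688 kΩ.
V_A by voltage divider: V_A = 4.76 × 1.688/(8.26 + 1.688) = 0.8078 V.
Branch current I = V_A/R_c = 0.8078/2.36 = 0.3423 mA.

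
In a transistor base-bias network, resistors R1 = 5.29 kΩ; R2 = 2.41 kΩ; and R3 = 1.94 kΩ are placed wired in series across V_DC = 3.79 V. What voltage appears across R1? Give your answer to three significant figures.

Series total: ΣR = 5.29 + 2.41 + 1.94 = 9.640 kΩ.
V = V_DC · R/ΣR = 3.79 × 0.5488 = 2.080 V.

V ≈ 2.08 V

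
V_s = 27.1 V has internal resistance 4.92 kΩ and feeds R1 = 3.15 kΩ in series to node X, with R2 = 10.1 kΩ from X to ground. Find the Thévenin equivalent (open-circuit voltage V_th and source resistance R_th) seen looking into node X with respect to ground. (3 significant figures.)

V_th ≈ 15.1 V, R_th ≈ 4.49 kΩ

R1' = 4.92 + 3.15 = 8.070 kΩ (source resistance + R1).
Open-circuit (no load on X): V_th = V_s · R2/(R1' + R2) = 27.1 × 10.1/(8.070 + 10.1) = 15.06 V.
Zeroing V_s shorts the top of R1' to ground, so R_th = R1' ‖ R2 = 4.486 kΩ.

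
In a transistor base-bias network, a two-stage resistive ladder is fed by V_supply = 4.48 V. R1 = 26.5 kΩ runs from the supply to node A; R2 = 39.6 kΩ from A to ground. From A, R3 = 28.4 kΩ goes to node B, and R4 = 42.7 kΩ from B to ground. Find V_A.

Looking into the second stage from A: R3 + R4 = 71.10 kΩ appears in parallel with R2.
Effective lower resistance at A: R2 ‖ 71.10 = 25.43 kΩ.
V_A = 4.48 × 25.43/(26.5 + 25.43) = 2.194 V.

V_A ≈ 2.19 V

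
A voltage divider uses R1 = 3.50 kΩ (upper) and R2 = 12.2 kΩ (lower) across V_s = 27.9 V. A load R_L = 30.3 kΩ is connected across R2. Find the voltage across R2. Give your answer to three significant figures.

V_out ≈ 19.9 V

First combine the lower leg with the load: R2 ‖ R_L = 8.698 kΩ.
Then V_out = V_s · R2'/(R1 + R2') = 27.9 × 8.698/12.20 = 19.89 V.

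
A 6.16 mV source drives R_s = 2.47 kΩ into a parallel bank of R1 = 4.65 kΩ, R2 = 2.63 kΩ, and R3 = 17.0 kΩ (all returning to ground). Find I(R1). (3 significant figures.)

I ≈ 0.506 µA

Equivalent of the parallel group: R_p = 1.529 kΩ.
Node voltage V_A = V_in · R_p/(R_s + R_p) = 6.16 × 0.3823 = 2.355 mV.
Branch current I = V_A/R1 = 2.355/4.65 = 0.5065 µA.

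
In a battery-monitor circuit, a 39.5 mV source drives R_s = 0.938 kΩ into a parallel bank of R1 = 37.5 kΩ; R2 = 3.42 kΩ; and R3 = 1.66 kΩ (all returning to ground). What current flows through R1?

I ≈ 0.565 µA

Combine the parallel branches: R_p = (1/37.5 + 1/3.42 + 1/1.66)⁻¹ = 1.085 kΩ.
V_A = 39.5 × 1.085/2.023 = 21.19 mV.
Branch current I = V_A/R1 = 21.19/37.5 = 0.5650 µA.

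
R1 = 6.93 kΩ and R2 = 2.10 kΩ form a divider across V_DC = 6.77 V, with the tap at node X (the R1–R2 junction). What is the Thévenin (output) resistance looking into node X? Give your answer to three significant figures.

Looking into X with the source shorted: R_th = R1·R2/(R1+R2) = 6.930 × 2.10/9.030 = 1.612 kΩ.

R_th ≈ 1.61 kΩ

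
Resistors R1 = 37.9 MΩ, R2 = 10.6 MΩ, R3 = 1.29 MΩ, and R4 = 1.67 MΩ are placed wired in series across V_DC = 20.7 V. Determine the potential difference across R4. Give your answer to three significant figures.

Series total: ΣR = 37.9 + 10.6 + 1.29 + 1.67 = 51.46 MΩ.
V = V_DC · R/ΣR = 20.7 × 0.03245 = 0.6718 V.

V ≈ 0.672 V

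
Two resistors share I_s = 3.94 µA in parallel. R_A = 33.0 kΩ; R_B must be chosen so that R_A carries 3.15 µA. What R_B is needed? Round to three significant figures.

In a two-way split, I_A/I_s = R_B/(R_A + R_B).
With f = 0.7995, R_B = R_A · f/(1−f) = 33.0 × 3.987 = 131.6 kΩ.

R_B ≈ 132 kΩ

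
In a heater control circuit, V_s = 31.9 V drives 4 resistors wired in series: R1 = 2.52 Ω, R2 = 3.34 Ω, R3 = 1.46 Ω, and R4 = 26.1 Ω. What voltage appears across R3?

ΣR = 2.52 + 3.34 + 1.46 + 26.1 = 33.42 Ω.
Voltage divider: V = V_s · (1.460 / 33.42) = 31.9 × 0.04369 = 1.394 V.

V ≈ 1.39 V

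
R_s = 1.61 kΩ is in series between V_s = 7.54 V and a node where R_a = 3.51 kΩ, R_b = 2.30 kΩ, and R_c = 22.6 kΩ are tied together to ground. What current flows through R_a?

I ≈ 0.963 mA

Equivalent of the parallel group: R_p = 1.309 kΩ.
V_A = 7.54 × 1.309/2.919 = 3.381 V.
Branch current I = V_A/R_a = 3.381/3.51 = 0.9633 mA.
(Check via current divider: I_total = 2.583 mA; share G_k/ΣG = 0.3729 → same result.)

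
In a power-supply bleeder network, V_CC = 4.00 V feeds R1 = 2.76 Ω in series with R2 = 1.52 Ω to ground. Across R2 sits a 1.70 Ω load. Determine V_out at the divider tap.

First combine the lower leg with the load: R2 ‖ R_L = 0.8025 Ω.
Now apply the divider: V_out = 4.00 × 0.2253 = 0.9010 V.

V_out ≈ 0.901 V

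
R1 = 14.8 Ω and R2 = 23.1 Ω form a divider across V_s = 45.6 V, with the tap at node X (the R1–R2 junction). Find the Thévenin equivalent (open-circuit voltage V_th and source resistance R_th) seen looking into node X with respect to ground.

V_th is the unloaded tap voltage: V_s · R2/(R1+R2) = 45.6 × 0.6095 = 27.79 V.
Looking into X with the source shorted: R_th = R1·R2/(R1+R2) = 14.80 × 23.1/37.90 = 9.021 Ω.

V_th ≈ 27.8 V, R_th ≈ 9.02 Ω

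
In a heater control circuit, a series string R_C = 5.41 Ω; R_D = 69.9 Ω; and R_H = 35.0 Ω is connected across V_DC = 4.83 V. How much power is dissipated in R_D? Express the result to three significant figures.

ΣR = 110.3 Ω → I = 4.83/110.3 = 0.04379 A.
P(R_D) = I²·R_D = (0.04379)² × 69.9 = 0.1340 W.

P ≈ 0.134 W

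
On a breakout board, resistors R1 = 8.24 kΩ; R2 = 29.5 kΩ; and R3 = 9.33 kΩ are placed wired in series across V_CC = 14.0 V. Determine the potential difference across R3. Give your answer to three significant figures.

ΣR = 8.24 + 29.5 + 9.33 = 47.07 kΩ.
By the voltage-divider rule, V = 14.0 × 9.330/47.07 = 2.775 V.

V ≈ 2.78 V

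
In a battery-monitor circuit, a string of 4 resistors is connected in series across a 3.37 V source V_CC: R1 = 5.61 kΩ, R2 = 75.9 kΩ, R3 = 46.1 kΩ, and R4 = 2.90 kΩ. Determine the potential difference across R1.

ΣR = 5.61 + 75.9 + 46.1 + 2.90 = 130.5 kΩ.
Voltage divider: V = V_CC · (5.610 / 130.5) = 3.37 × 0.04299 = 0.1449 V.

V ≈ 0.145 V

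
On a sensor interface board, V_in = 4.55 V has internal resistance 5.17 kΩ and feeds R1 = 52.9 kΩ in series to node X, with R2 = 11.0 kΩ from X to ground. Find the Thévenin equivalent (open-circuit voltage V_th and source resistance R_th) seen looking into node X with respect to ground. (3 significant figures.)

R1' = 5.17 + 52.9 = 58.07 kΩ (source resistance + R1).
V_th is the unloaded tap voltage: V_in · R2/(R1'+R2) = 4.55 × 0.1593 = 0.7246 V.
Zeroing V_in shorts the top of R1' to ground, so R_th = R1' ‖ R2 = 9.248 kΩ.

V_th ≈ 0.725 V, R_th ≈ 9.25 kΩ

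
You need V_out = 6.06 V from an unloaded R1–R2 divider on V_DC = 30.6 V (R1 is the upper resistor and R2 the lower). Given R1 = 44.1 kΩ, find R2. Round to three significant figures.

The divider ratio is R2/(R1+R2) = 6.06/30.6 = 0.1980.
So R2 = R1 · V_out/(V_DC − V_out) = 44.1 × 6.06/(30.6 − 6.06) = 44.1 × 0.2469 = 10.89 kΩ.

R2 ≈ 10.9 kΩ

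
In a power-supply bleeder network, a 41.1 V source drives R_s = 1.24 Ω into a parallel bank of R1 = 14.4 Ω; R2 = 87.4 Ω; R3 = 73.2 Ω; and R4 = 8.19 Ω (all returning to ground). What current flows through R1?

Equivalent of the parallel group: R_p = 4.616 Ω.
Node voltage V_A = V_in · R_p/(R_s + R_p) = 41.1 × 0.7882 = 32.40 V.
Branch current I = V_A/R1 = 32.40/14.4 = 2.250 A.

I ≈ 2.25 A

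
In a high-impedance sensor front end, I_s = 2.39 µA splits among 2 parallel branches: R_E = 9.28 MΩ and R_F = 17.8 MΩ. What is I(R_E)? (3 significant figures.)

For two parallel branches, I_k = I_s · (other R)/(sum of R).
I(R_E) = 2.39 × 17.8/(9.28 + 17.8) = 2.39 × 0.6573 = 1.571 µA.

I ≈ 1.57 µA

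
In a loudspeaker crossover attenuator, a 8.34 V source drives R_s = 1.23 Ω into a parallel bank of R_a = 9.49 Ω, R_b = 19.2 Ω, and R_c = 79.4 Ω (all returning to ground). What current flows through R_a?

Parallel bank: R_p = 1/(1/9.49 + 1/19.2 + 1/79.4) = 5.881 Ω.
V_A = 8.34 × 5.881/7.111 = 6.897 V.
I(R_a) = V_A / R_a = 6.897/9.49 = 0.7268 A.

I ≈ 0.727 A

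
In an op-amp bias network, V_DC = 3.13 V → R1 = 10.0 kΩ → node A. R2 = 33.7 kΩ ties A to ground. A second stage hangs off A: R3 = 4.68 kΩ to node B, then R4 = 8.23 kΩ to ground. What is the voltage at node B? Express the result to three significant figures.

Node A sees R2 in parallel with the series input of stage 2, R3 + R4 = 12.91 kΩ.
R2 ‖ (R3+R4) = 9.334 kΩ.
So V_A = 3.13 × 0.4828 = 1.511 V.
V_B = V_A × 0.6375 = 0.9633 V.

V_B ≈ 0.963 V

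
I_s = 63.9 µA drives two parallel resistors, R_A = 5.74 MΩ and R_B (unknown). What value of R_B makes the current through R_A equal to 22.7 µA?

Two-branch current divider: I_A = I_s · R_B/(R_A + R_B).
With f = 0.3552, R_B = R_A · f/(1−f) = 5.74 × 0.5510 = 3.163 MΩ.

R_B ≈ 3.16 MΩ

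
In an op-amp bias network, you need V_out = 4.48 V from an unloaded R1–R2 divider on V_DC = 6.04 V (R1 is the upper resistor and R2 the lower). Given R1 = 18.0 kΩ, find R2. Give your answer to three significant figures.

Required fraction k = V_out/V_DC = 0.7417.
So R2 = R1 · V_out/(V_DC − V_out) = 18.0 × 4.48/(6.04 − 4.48) = 18.0 × 2.872 = 51.69 kΩ.

R2 ≈ 51.7 kΩ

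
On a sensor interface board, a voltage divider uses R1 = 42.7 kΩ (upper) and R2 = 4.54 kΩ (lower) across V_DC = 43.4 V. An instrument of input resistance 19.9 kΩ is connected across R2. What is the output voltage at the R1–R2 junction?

V_out ≈ 3.46 V

First combine the lower leg with the load: R2 ‖ R_L = 3.697 kΩ.
Then V_out = V_DC · R2'/(R1 + R2') = 43.4 × 3.697/46.40 = 3.458 V.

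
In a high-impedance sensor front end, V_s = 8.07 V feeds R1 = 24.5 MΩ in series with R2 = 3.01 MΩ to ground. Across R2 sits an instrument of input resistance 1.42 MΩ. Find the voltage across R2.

V_out ≈ 0.306 V

R2 ‖ R_L = (3.01 × 1.42)/(3.01 + 1.42) = 0.9648 MΩ.
Now apply the divider: V_out = 8.07 × 0.03789 = 0.3058 V.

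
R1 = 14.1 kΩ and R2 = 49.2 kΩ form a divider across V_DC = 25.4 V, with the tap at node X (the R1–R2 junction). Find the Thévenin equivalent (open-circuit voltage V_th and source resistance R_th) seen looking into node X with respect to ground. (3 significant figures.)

Open-circuit (no load on X): V_th = V_DC · R2/(R1 + R2) = 25.4 × 49.2/(14.10 + 49.2) = 19.74 V.
With V_DC suppressed (replaced by a short), R_th = R1 ‖ R2 = (14.10 × 49.2)/(14.10 + 49.2) = 10.96 kΩ.

V_th ≈ 19.7 V, R_th ≈ 11.0 kΩ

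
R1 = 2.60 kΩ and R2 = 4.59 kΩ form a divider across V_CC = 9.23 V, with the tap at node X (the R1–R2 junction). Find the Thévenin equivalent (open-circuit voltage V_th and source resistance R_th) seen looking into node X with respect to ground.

V_th ≈ 5.89 V, R_th ≈ 1.66 kΩ

With X open, the divider is unloaded: V_th = 9.23 × 4.59/7.190 = 5.892 V.
Zeroing V_CC shorts the top of R1 to ground, so R_th = R1 ‖ R2 = 1.660 kΩ.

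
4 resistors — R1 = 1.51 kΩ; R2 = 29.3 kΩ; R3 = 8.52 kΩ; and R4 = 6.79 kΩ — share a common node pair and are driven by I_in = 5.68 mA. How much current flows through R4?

Total conductance ΣG = 1/1.51 + 1/29.3 + 1/8.52 + 1/6.79 = 0.9610 (units of 1/kΩ).
By the current-divider rule, I = I_in · G_k/ΣG = 5.68 × 0.1532 = 0.8704 mA.

I ≈ 0.870 mA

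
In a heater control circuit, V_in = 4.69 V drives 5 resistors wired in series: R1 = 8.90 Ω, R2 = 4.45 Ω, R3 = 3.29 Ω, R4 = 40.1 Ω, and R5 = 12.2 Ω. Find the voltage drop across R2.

Total series resistance ΣR = 8.90 + 4.45 + 3.29 + 40.1 + 12.2 = 68.94 Ω.
Voltage divider: V = V_in · (4.450 / 68.94) = 4.69 × 0.06455 = 0.3027 V.

V ≈ 0.303 V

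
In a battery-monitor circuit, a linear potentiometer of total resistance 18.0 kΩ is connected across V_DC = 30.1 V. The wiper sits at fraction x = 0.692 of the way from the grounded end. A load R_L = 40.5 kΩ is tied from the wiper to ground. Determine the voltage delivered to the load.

V_out ≈ 19.0 V

Lower segment x·R_p = 12.46 kΩ; upper segment (1−x)·R_p = 5.544 kΩ.
(x·R_p) ‖ R_L = 9.526 kΩ.
Loaded-divider output: V_out = 30.1 × 0.6321 = 19.03 V.
(Unloaded: V_out = x·V_DC = 20.8 V.)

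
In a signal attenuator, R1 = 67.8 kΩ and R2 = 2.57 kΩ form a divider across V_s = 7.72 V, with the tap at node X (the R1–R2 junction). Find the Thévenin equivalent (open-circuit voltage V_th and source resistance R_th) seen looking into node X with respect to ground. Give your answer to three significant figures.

V_th ≈ 0.282 V, R_th ≈ 2.48 kΩ

V_th is the unloaded tap voltage: V_s · R2/(R1+R2) = 7.72 × 0.03652 = 0.2819 V.
With V_s suppressed (replaced by a short), R_th = R1 ‖ R2 = (67.80 × 2.57)/(67.80 + 2.57) = 2.476 kΩ.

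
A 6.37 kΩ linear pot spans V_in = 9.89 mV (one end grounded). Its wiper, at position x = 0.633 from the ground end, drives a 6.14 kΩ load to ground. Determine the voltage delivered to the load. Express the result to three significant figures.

V_out ≈ 5.04 mV

The pot divides into 2.338 kΩ above the wiper and 4.032 kΩ below.
(x·R_p) ‖ R_L = 2.434 kΩ.
Then V_out = V_in · 2.434/(2.338 + 2.434) = 5.045 mV.
(Unloaded: V_out = x·V_in = 6.26 mV.)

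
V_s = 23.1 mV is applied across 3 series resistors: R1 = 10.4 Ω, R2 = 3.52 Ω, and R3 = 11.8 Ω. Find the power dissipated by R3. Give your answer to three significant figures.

The common current is I = 23.1/25.72 = 0.8981 mA.
V(R3) = I·R = 10.60 mV; P = V·I = 10.60 × 0.8981 = 9.518 µW.

P ≈ 9.52 µW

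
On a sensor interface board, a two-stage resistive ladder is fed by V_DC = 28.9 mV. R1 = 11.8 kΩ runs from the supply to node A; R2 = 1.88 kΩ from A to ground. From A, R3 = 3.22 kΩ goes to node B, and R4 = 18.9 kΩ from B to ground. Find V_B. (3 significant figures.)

V_B ≈ 3.16 mV

Node A sees R2 in parallel with the series input of stage 2, R3 + R4 = 22.12 kΩ.
Effective lower resistance at A: R2 ‖ 22.12 = 1.733 kΩ.
So V_A = 28.9 × 0.1280 = 3.700 mV.
Stage 2 is unloaded, so V_B = V_A · R4/(R3+R4) = 3.700 × 18.9/22.12 = 3.162 mV.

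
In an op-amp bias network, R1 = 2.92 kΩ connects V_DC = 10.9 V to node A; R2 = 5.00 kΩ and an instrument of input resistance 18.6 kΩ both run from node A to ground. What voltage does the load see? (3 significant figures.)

The load sits in parallel with R2, giving an effective lower resistance R2' = R2·R_L/(R2+R_L) = 3.941 kΩ.
Now apply the divider: V_out = 10.9 × 0.5744 = 6.261 V.
(Unloaded it would be 6.88 V; the load pulls it down.)

V_out ≈ 6.26 V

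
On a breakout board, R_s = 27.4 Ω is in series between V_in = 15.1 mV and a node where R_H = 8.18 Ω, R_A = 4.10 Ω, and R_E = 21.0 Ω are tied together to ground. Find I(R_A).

I ≈ 0.299 mA

Equivalent of the parallel group: R_p = 2.417 Ω.
Node voltage V_A = V_in · R_p/(R_s + R_p) = 15.1 × 0.08105 = 1.224 mV.
I(R_A) = V_A / R_A = 1.224/4.10 = 0.2985 mA.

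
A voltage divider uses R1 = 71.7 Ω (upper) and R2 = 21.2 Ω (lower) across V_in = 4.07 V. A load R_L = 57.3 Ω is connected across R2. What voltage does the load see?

First combine the lower leg with the load: R2 ‖ R_L = 15.47 Ω.
Then V_out = V_in · R2'/(R1 + R2') = 4.07 × 15.47/87.17 = 0.7225 V.

V_out ≈ 0.722 V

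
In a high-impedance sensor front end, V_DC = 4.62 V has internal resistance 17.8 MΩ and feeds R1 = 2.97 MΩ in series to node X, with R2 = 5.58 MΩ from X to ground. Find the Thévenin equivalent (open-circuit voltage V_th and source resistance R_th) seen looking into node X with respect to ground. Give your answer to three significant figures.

V_th ≈ 0.978 V, R_th ≈ 4.40 MΩ

R1' = 17.8 + 2.97 = 20.77 MΩ (source resistance + R1).
With X open, the divider is unloaded: V_th = 4.62 × 5.58/26.35 = 0.9784 V.
Zeroing V_DC shorts the top of R1' to ground, so R_th = R1' ‖ R2 = 4.398 MΩ.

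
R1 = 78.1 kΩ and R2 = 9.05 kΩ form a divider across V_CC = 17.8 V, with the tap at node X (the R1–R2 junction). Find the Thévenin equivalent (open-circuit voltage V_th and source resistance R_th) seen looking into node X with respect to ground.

V_th ≈ 1.85 V, R_th ≈ 8.11 kΩ

Open-circuit (no load on X): V_th = V_CC · R2/(R1 + R2) = 17.8 × 9.05/(78.10 + 9.05) = 1.848 V.
Looking into X with the source shorted: R_th = R1·R2/(R1+R2) = 78.10 × 9.05/87.15 = 8.110 kΩ.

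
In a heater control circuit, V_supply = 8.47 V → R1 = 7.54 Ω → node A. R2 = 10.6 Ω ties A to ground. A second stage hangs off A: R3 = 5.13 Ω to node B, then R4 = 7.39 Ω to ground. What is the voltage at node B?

V_B ≈ 2.16 V

Node A sees R2 in parallel with the series input of stage 2, R3 + R4 = 12.52 Ω.
Effective lower resistance at A: R2 ‖ 12.52 = 5.740 Ω.
V_A = 8.47 × 5.740/(7.54 + 5.740) = 3.661 V.
Then the unloaded second divider: V_B = V_A × R4/(R3+R4) = 3.661 × 0.5903 = 2.161 V.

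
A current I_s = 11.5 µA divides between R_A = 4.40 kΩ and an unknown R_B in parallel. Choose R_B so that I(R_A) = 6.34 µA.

R_B ≈ 5.41 kΩ

Two-branch current divider: I_A = I_s · R_B/(R_A + R_B).
6.34/11.5 = R_B/(R_A + R_B) → R_B = R_A · (0.5513)/(1 − 0.5513) = 4.40 × 1.229 = 5.406 kΩ.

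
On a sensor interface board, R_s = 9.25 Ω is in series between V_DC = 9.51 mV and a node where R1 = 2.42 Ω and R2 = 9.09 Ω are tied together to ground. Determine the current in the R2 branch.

Equivalent of the parallel group: R_p = 1.911 Ω.
V_A = 9.51 × 1.911/11.16 = 1.628 mV.
Branch current I = V_A/R2 = 1.628/9.09 = 0.1791 mA.

I ≈ 0.179 mA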